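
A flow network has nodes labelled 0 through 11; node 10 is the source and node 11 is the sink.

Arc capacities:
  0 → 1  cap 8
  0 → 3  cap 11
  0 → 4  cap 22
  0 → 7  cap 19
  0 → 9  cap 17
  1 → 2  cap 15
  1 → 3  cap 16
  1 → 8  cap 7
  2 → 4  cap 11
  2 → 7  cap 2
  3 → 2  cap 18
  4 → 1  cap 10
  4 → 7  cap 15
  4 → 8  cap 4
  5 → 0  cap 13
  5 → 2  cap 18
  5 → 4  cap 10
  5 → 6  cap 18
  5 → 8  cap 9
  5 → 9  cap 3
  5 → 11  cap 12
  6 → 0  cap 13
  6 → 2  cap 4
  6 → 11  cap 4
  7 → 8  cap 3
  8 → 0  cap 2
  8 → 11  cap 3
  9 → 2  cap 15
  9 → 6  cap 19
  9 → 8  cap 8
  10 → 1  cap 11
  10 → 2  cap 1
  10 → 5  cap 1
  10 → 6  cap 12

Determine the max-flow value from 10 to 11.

augment #1: 10→5→11 bottleneck 1, total now 1
augment #2: 10→6→11 bottleneck 4, total now 5
augment #3: 10→1→8→11 bottleneck 3, total now 8

Maximum flow value: 8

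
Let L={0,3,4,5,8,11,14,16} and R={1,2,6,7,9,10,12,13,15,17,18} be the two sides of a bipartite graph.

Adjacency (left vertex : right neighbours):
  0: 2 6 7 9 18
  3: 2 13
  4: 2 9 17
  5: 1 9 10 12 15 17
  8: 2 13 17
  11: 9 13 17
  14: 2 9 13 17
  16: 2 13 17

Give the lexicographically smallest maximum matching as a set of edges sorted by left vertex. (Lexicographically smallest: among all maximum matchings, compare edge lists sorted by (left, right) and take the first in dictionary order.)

Lex-smallest maximum matching: {(0,6), (3,2), (4,9), (5,1), (8,13), (11,17)}

|M| = 6 (so the lex-smallest maximum matching has 6 edges)
process left vertices in ascending order; for each, take the smallest-labelled available neighbour that still permits 6 edges overall, or leave it unmatched if none does
lex-smallest matching: {0-6, 3-2, 4-9, 5-1, 8-13, 11-17}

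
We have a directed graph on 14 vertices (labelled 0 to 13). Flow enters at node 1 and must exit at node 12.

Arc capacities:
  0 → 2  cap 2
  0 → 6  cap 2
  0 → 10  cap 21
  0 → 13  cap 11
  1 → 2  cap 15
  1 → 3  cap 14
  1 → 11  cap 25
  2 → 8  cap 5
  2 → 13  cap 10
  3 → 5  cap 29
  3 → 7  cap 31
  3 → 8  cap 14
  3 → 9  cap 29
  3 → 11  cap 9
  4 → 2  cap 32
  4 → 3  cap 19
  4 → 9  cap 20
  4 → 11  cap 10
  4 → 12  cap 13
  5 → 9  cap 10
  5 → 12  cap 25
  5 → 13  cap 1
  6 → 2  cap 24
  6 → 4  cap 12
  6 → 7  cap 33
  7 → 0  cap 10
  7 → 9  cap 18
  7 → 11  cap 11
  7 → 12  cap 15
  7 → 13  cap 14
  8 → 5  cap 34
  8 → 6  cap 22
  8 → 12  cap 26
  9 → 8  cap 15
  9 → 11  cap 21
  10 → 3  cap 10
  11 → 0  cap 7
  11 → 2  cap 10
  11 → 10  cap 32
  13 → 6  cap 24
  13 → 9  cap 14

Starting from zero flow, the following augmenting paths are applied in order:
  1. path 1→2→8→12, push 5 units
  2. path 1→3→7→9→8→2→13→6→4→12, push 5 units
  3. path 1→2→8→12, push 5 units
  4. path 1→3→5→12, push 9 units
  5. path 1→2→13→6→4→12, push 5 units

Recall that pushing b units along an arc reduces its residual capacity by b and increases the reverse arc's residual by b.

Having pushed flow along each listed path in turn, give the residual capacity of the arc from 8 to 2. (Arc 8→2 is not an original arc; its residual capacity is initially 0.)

after path 1 (1→2→8→12, push 5): res(8,2)=5
after path 2 (1→3→7→9→8→2→13→6→4→12, push 5): res(8,2)=0
after path 3 (1→2→8→12, push 5): res(8,2)=5
after path 4 (1→3→5→12, push 9): res(8,2)=5
after path 5 (1→2→13→6→4→12, push 5): res(8,2)=5

Residual capacity of (8,2): 5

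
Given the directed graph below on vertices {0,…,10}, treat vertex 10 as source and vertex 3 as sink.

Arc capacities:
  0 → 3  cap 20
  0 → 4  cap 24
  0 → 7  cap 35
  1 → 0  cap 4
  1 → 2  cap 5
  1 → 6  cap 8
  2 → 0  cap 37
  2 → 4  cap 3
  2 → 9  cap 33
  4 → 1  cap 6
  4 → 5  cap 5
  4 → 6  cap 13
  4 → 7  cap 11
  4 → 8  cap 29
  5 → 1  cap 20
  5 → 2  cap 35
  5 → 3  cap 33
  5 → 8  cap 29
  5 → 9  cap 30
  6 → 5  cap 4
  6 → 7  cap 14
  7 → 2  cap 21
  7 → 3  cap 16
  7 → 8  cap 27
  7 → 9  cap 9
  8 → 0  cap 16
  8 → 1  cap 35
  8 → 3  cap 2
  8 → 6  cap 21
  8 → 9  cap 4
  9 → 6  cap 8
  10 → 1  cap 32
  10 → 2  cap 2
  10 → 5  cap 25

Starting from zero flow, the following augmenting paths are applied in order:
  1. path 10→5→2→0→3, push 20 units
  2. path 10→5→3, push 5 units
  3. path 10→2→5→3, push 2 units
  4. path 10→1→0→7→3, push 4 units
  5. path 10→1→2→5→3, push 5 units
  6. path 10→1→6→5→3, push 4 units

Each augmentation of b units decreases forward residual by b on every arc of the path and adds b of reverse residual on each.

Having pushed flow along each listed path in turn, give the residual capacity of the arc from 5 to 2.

Residual capacity of (5,2): 22

after path 1 (10→5→2→0→3, push 20): res(5,2)=15
after path 2 (10→5→3, push 5): res(5,2)=15
after path 3 (10→2→5→3, push 2): res(5,2)=17
after path 4 (10→1→0→7→3, push 4): res(5,2)=17
after path 5 (10→1→2→5→3, push 5): res(5,2)=22
after path 6 (10→1→6→5→3, push 4): res(5,2)=22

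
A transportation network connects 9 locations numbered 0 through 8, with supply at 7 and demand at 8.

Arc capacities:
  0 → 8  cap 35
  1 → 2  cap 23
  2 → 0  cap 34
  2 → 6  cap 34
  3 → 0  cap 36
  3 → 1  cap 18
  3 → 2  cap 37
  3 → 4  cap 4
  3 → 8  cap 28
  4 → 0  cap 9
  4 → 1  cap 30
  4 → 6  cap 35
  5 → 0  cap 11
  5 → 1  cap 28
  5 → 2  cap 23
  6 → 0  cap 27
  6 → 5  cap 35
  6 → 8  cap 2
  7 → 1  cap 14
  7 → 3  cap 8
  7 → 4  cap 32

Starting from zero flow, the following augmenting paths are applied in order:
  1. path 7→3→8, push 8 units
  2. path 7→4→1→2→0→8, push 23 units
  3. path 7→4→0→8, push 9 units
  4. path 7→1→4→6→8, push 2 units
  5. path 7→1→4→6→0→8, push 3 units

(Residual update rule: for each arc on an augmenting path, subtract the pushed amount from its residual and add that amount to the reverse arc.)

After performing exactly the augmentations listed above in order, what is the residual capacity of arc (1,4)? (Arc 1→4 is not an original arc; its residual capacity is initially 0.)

Residual capacity of (1,4): 18

after path 1 (7→3→8, push 8): res(1,4)=0
after path 2 (7→4→1→2→0→8, push 23): res(1,4)=23
after path 3 (7→4→0→8, push 9): res(1,4)=23
after path 4 (7→1→4→6→8, push 2): res(1,4)=21
after path 5 (7→1→4→6→0→8, push 3): res(1,4)=18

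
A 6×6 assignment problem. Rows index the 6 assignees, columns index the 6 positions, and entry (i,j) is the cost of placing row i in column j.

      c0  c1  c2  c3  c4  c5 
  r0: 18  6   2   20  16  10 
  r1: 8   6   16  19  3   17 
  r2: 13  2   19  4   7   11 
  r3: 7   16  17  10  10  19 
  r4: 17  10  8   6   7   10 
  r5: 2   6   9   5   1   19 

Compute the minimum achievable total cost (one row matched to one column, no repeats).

one of 2 optimal assignments: row0→col2 (cost 2), row1→col4 (cost 3), row2→col1 (cost 2), row3→col0 (cost 7), row4→col5 (cost 10), row5→col3 (cost 5)
total = 2 + 3 + 2 + 7 + 10 + 5 = 29

Minimum assignment cost: 29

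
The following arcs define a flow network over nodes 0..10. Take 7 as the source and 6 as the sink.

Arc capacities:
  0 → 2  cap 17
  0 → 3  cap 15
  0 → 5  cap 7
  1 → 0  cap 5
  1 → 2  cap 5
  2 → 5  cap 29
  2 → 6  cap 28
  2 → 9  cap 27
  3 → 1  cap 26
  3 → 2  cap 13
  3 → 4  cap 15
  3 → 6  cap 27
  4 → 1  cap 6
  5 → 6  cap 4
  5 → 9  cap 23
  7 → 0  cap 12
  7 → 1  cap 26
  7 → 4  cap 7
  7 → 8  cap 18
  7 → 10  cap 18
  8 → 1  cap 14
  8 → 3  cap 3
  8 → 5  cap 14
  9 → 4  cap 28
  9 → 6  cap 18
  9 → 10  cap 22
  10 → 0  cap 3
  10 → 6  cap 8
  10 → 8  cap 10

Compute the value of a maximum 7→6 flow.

augment #1: 7→10→6 bottleneck 8, total now 8
augment #2: 7→0→2→6 bottleneck 12, total now 20
augment #3: 7→1→2→6 bottleneck 5, total now 25
augment #4: 7→8→3→6 bottleneck 3, total now 28
augment #5: 7→8→5→6 bottleneck 4, total now 32
augment #6: 7→1→0→2→6 bottleneck 5, total now 37
augment #7: 7→8→5→9→6 bottleneck 10, total now 47
augment #8: 7→10→0→3→6 bottleneck 3, total now 50

Maximum flow value: 50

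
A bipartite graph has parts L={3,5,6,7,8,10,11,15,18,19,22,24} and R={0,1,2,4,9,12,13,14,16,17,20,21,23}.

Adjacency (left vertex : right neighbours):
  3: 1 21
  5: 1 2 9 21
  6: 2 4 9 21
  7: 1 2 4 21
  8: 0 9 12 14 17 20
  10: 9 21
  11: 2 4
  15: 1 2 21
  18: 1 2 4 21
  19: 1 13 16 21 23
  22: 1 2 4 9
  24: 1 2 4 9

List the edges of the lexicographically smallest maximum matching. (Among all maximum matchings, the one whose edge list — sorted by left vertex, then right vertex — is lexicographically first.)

|M| = 7 (so the lex-smallest maximum matching has 7 edges)
process left vertices in ascending order; for each, take the smallest-labelled available neighbour that still permits 7 edges overall, or leave it unmatched if none does
lex-smallest matching: {3-1, 5-2, 6-4, 7-21, 8-0, 10-9, 19-13}

Lex-smallest maximum matching: {(3,1), (5,2), (6,4), (7,21), (8,0), (10,9), (19,13)}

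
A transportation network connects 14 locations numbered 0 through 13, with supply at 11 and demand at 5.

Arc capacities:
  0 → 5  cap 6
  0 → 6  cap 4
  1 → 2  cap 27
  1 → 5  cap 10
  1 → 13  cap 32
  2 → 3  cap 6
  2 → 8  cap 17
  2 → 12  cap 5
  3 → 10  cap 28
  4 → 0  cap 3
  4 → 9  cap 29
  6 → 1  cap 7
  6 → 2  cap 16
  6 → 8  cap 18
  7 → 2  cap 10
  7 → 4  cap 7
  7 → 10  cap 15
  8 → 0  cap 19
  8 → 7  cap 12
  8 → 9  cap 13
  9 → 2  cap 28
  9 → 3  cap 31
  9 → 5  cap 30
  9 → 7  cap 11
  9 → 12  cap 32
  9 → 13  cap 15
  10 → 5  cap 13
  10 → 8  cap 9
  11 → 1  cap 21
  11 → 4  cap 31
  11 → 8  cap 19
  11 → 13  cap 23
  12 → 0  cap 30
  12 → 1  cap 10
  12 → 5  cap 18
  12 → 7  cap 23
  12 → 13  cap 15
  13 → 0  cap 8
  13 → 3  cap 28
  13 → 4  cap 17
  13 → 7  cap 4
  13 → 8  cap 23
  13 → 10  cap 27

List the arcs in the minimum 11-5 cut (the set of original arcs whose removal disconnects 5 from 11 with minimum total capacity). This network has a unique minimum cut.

augment #1: 11→1→5 push 10
augment #2: 11→4→0→5 push 3
augment #3: 11→4→9→5 push 28
augment #4: 11→8→0→5 push 3
augment #5: 11→8→9→5 push 2
augment #6: 11→13→10→5 push 13
augment #7: 11→1→2→12→5 push 5
augment #8: 11→8→9→12→5 push 11
augment #9: 11→13→4→9→12→5 push 1
max flow = 76; residual-reachable set from 11 gives S-side
cut edges (S→T): {(0,5), (1,5), (2,12), (4,9), (8,9), (10,5)} total cap 76

Min-cut arcs: {(0,5), (1,5), (2,12), (4,9), (8,9), (10,5)} (total capacity 76)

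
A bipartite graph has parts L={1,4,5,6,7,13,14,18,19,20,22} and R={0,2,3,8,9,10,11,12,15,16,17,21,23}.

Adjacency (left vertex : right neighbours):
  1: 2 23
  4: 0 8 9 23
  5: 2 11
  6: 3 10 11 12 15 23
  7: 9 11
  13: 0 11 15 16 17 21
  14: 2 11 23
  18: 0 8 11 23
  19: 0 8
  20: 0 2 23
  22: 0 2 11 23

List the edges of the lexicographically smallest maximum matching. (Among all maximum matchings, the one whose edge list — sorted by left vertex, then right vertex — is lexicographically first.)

Lex-smallest maximum matching: {(1,2), (4,0), (5,11), (6,3), (7,9), (13,15), (14,23), (18,8)}

|M| = 8 (so the lex-smallest maximum matching has 8 edges)
process left vertices in ascending order; for each, take the smallest-labelled available neighbour that still permits 8 edges overall, or leave it unmatched if none does
lex-smallest matching: {1-2, 4-0, 5-11, 6-3, 7-9, 13-15, 14-23, 18-8}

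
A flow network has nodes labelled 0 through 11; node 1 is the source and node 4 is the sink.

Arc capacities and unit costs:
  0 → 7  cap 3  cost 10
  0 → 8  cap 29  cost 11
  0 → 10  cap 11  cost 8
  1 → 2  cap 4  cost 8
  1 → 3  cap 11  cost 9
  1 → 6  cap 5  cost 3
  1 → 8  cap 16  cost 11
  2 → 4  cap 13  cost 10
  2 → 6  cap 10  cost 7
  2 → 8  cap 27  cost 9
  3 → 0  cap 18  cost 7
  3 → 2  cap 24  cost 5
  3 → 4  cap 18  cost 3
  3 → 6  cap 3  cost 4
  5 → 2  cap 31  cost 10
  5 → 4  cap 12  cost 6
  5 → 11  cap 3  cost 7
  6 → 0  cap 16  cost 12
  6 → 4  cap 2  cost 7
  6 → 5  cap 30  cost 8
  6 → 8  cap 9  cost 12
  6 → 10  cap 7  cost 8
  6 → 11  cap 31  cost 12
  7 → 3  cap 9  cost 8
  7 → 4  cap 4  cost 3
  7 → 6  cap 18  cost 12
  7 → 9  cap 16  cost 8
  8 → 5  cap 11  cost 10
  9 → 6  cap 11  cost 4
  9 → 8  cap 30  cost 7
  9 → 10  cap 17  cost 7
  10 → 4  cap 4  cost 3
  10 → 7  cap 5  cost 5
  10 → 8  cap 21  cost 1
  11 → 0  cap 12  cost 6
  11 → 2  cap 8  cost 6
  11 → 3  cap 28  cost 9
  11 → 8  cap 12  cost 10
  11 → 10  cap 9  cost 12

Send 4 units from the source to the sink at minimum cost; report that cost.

Minimum cost for 4 units: 44

shortest-cost path #1: 1→6→4 push 2 @ unit cost 10 (adds 20)
shortest-cost path #2: 1→3→4 push 2 @ unit cost 12 (adds 24)
total cost = 44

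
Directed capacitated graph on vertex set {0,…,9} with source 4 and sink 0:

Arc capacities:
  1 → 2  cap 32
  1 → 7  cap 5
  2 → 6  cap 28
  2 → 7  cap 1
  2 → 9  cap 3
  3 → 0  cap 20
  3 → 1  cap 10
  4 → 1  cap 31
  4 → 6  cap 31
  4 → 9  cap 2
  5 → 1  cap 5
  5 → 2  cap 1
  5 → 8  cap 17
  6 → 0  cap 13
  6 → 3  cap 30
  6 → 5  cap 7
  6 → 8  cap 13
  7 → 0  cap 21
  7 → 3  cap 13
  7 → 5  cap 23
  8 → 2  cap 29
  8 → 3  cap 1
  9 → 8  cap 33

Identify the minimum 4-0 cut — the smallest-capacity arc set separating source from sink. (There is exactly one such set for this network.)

augment #1: 4→6→0 push 13
augment #2: 4→1→7→0 push 5
augment #3: 4→6→3→0 push 18
augment #4: 4→1→2→7→0 push 1
augment #5: 4→9→8→3→0 push 1
augment #6: 4→1→2→6→3→0 push 1
max flow = 39; residual-reachable set from 4 gives S-side
cut edges (S→T): {(1,7), (2,7), (3,0), (6,0)} total cap 39

Min-cut arcs: {(1,7), (2,7), (3,0), (6,0)} (total capacity 39)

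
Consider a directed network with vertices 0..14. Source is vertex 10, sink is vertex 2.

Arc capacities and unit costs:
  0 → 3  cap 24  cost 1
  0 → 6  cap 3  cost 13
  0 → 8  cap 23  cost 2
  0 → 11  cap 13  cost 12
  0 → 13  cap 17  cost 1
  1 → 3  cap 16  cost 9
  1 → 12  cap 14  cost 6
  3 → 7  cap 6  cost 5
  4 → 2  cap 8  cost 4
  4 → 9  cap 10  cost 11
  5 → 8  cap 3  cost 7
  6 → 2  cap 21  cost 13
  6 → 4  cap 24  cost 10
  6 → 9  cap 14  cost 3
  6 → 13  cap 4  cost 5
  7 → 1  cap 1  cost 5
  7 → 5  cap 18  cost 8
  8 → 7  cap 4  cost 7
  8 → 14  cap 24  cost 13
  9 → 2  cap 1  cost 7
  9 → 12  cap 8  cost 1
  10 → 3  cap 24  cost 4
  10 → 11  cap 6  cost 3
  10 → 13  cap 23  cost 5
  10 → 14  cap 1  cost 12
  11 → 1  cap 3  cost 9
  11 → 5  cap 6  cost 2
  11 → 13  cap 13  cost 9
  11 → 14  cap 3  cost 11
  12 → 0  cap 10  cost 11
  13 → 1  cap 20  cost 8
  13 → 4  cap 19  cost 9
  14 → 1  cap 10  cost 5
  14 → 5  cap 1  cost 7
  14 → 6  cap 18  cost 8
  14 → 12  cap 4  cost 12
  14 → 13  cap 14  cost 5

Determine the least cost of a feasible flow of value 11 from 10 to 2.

Minimum cost for 11 units: 244

shortest-cost path #1: 10→13→4→2 push 8 @ unit cost 18 (adds 144)
shortest-cost path #2: 10→14→6→9→2 push 1 @ unit cost 30 (adds 30)
shortest-cost path #3: 10→11→14→6→2 push 2 @ unit cost 35 (adds 70)
total cost = 244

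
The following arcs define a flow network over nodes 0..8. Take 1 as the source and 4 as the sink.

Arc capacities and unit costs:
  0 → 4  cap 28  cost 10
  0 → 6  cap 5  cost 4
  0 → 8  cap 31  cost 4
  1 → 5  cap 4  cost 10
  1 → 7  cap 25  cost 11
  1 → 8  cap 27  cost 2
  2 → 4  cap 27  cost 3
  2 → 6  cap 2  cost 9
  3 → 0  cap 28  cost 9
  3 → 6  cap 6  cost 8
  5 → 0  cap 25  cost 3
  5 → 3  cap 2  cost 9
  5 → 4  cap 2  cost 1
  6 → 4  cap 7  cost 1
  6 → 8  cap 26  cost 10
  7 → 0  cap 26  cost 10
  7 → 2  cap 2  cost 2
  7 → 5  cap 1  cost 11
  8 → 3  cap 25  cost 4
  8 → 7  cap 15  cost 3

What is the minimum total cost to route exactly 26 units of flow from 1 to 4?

shortest-cost path #1: 1→8→7→2→4 push 2 @ unit cost 10 (adds 20)
shortest-cost path #2: 1→5→4 push 2 @ unit cost 11 (adds 22)
shortest-cost path #3: 1→8→3→6→4 push 6 @ unit cost 15 (adds 90)
shortest-cost path #4: 1→5→0→6→4 push 1 @ unit cost 18 (adds 18)
shortest-cost path #5: 1→5→0→4 push 1 @ unit cost 23 (adds 23)
shortest-cost path #6: 1→8→3→0→4 push 14 @ unit cost 25 (adds 350)
total cost = 523

Minimum cost for 26 units: 523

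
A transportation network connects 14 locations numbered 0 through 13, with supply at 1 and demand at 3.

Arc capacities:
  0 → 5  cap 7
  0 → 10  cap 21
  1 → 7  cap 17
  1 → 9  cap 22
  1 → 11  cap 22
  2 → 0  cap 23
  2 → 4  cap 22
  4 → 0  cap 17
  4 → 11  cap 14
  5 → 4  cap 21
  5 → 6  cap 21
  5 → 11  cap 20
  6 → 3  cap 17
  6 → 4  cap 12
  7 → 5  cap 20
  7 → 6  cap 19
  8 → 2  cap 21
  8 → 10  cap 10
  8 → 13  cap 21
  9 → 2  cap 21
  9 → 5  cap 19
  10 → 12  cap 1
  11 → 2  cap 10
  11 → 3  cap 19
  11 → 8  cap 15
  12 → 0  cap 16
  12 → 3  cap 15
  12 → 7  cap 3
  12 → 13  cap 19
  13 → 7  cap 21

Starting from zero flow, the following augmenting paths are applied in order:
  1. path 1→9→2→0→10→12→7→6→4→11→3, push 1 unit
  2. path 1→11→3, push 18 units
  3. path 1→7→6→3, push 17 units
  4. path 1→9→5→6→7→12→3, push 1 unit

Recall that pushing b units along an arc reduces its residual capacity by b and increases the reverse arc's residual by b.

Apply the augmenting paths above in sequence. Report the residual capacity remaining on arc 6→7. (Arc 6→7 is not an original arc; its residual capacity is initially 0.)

after path 1 (1→9→2→0→10→12→7→6→4→11→3, push 1): res(6,7)=1
after path 2 (1→11→3, push 18): res(6,7)=1
after path 3 (1→7→6→3, push 17): res(6,7)=18
after path 4 (1→9→5→6→7→12→3, push 1): res(6,7)=17

Residual capacity of (6,7): 17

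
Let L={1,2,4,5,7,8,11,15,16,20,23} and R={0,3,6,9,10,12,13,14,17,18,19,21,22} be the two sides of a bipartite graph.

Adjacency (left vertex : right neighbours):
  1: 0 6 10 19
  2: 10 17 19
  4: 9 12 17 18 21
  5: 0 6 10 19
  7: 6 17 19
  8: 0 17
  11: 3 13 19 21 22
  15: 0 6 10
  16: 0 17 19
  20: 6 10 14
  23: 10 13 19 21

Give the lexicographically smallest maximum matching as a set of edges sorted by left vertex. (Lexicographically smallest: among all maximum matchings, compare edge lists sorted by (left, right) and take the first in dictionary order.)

|M| = 9 (so the lex-smallest maximum matching has 9 edges)
process left vertices in ascending order; for each, take the smallest-labelled available neighbour that still permits 9 edges overall, or leave it unmatched if none does
lex-smallest matching: {1-0, 2-10, 4-9, 5-6, 7-17, 11-3, 16-19, 20-14, 23-13}

Lex-smallest maximum matching: {(1,0), (2,10), (4,9), (5,6), (7,17), (11,3), (16,19), (20,14), (23,13)}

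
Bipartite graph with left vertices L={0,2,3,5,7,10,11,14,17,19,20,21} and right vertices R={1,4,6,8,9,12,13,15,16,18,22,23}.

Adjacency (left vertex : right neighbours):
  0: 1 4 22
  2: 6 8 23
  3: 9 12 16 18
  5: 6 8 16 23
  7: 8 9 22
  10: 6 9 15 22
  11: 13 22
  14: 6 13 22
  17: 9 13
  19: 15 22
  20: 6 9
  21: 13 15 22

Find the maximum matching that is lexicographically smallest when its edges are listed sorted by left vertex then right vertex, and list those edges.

Lex-smallest maximum matching: {(0,1), (2,23), (3,12), (5,16), (7,8), (10,6), (11,13), (14,22), (17,9), (19,15)}

|M| = 10 (so the lex-smallest maximum matching has 10 edges)
process left vertices in ascending order; for each, take the smallest-labelled available neighbour that still permits 10 edges overall, or leave it unmatched if none does
lex-smallest matching: {0-1, 2-23, 3-12, 5-16, 7-8, 10-6, 11-13, 14-22, 17-9, 19-15}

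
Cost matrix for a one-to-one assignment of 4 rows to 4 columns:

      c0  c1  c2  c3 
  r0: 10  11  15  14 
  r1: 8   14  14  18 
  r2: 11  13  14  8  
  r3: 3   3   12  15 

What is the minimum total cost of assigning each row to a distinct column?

Minimum assignment cost: 34

optimal assignment: row0→col2 (cost 15), row1→col0 (cost 8), row2→col3 (cost 8), row3→col1 (cost 3)
total = 15 + 8 + 8 + 3 = 34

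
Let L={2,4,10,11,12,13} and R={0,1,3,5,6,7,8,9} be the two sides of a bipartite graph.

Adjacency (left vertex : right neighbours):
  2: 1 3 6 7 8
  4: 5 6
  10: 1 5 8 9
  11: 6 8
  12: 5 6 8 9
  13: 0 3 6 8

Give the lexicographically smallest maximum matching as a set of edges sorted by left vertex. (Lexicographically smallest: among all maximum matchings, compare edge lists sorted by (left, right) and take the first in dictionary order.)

Lex-smallest maximum matching: {(2,1), (4,5), (10,8), (11,6), (12,9), (13,0)}

|M| = 6 (so the lex-smallest maximum matching has 6 edges)
process left vertices in ascending order; for each, take the smallest-labelled available neighbour that still permits 6 edges overall, or leave it unmatched if none does
lex-smallest matching: {2-1, 4-5, 10-8, 11-6, 12-9, 13-0}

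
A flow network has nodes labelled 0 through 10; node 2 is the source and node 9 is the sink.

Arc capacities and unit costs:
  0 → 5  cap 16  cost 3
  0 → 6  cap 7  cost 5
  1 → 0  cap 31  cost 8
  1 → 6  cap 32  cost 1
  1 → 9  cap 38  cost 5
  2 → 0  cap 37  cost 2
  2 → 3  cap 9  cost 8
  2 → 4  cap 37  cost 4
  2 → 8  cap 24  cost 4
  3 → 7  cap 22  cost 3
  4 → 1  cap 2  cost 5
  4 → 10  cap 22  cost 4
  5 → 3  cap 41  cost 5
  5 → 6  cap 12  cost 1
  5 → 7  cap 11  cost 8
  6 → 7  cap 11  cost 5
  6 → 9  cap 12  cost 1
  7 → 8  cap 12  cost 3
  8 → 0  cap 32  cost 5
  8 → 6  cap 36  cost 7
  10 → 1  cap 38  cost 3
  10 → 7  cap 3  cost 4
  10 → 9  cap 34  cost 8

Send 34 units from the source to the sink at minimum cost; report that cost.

shortest-cost path #1: 2→0→5→6→9 push 12 @ unit cost 7 (adds 84)
shortest-cost path #2: 2→4→1→9 push 2 @ unit cost 14 (adds 28)
shortest-cost path #3: 2→4→10→9 push 20 @ unit cost 16 (adds 320)
total cost = 432

Minimum cost for 34 units: 432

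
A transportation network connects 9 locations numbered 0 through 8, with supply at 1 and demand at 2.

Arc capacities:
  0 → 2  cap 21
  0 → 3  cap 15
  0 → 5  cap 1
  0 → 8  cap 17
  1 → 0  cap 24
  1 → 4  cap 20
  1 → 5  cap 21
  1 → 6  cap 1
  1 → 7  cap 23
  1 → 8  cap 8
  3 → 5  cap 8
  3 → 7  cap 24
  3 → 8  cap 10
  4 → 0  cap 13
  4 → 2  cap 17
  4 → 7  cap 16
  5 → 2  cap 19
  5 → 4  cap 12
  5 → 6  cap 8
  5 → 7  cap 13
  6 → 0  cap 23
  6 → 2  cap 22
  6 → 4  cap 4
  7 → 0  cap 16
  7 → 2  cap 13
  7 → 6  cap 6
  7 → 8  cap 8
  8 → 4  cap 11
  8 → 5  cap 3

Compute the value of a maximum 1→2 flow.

Maximum flow value: 85

augment #1: 1→0→2 bottleneck 21, total now 21
augment #2: 1→4→2 bottleneck 17, total now 38
augment #3: 1→5→2 bottleneck 19, total now 57
augment #4: 1→6→2 bottleneck 1, total now 58
augment #5: 1→7→2 bottleneck 13, total now 71
augment #6: 1→5→6→2 bottleneck 2, total now 73
augment #7: 1→7→6→2 bottleneck 6, total now 79
augment #8: 1→0→5→6→2 bottleneck 1, total now 80
augment #9: 1→8→5→6→2 bottleneck 3, total now 83
augment #10: 1→0→3→5→6→2 bottleneck 2, total now 85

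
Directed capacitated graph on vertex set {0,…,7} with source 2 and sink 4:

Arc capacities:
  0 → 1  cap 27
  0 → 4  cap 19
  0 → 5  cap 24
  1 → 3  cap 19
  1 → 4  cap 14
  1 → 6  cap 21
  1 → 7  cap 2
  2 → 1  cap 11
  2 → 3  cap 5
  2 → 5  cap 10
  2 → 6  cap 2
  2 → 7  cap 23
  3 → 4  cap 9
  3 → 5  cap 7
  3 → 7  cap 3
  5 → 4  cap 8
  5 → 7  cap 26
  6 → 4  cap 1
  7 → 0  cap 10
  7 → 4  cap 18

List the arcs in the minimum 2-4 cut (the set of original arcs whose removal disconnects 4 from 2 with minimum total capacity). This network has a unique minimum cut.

Min-cut arcs: {(2,1), (2,3), (2,5), (2,7), (6,4)} (total capacity 50)

augment #1: 2→1→4 push 11
augment #2: 2→3→4 push 5
augment #3: 2→5→4 push 8
augment #4: 2→6→4 push 1
augment #5: 2→7→4 push 18
augment #6: 2→7→0→4 push 5
augment #7: 2→5→7→0→4 push 2
max flow = 50; residual-reachable set from 2 gives S-side
cut edges (S→T): {(2,1), (2,3), (2,5), (2,7), (6,4)} total cap 50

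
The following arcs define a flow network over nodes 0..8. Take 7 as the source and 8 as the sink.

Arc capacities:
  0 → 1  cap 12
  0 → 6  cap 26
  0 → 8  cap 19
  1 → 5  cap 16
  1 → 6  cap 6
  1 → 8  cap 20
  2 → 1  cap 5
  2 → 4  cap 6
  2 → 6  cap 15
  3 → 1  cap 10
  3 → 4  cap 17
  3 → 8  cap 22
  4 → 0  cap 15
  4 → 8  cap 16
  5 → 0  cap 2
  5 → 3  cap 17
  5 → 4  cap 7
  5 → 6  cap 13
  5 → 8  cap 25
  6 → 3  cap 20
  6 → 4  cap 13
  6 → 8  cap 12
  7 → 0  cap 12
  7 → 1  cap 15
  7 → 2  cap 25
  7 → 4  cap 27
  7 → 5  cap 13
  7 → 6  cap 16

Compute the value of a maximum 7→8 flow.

augment #1: 7→0→8 bottleneck 12, total now 12
augment #2: 7→1→8 bottleneck 15, total now 27
augment #3: 7→4→8 bottleneck 16, total now 43
augment #4: 7→5→8 bottleneck 13, total now 56
augment #5: 7→6→8 bottleneck 12, total now 68
augment #6: 7→2→1→8 bottleneck 5, total now 73
augment #7: 7→4→0→8 bottleneck 7, total now 80
augment #8: 7→6→3→8 bottleneck 4, total now 84
augment #9: 7→2→6→3→8 bottleneck 15, total now 99
augment #10: 7→4→0→1→5→8 bottleneck 4, total now 103
augment #11: 7→2→4→0→1→5→8 bottleneck 4, total now 107

Maximum flow value: 107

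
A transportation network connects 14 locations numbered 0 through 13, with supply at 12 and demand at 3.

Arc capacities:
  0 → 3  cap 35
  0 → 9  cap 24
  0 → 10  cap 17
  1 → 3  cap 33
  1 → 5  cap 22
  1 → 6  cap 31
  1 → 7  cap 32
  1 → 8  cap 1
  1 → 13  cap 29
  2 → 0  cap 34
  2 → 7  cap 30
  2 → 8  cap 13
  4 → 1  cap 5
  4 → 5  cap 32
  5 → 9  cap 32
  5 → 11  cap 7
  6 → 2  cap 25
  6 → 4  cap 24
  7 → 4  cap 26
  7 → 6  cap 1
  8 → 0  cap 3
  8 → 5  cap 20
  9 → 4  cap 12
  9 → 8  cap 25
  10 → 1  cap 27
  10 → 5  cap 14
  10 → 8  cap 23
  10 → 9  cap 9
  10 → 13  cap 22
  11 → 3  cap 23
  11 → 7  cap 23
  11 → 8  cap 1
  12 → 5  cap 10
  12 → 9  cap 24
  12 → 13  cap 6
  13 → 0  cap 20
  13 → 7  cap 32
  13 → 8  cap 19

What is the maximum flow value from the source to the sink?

Maximum flow value: 21

augment #1: 12→5→11→3 bottleneck 7, total now 7
augment #2: 12→13→0→3 bottleneck 6, total now 13
augment #3: 12→9→4→1→3 bottleneck 5, total now 18
augment #4: 12→9→8→0→3 bottleneck 3, total now 21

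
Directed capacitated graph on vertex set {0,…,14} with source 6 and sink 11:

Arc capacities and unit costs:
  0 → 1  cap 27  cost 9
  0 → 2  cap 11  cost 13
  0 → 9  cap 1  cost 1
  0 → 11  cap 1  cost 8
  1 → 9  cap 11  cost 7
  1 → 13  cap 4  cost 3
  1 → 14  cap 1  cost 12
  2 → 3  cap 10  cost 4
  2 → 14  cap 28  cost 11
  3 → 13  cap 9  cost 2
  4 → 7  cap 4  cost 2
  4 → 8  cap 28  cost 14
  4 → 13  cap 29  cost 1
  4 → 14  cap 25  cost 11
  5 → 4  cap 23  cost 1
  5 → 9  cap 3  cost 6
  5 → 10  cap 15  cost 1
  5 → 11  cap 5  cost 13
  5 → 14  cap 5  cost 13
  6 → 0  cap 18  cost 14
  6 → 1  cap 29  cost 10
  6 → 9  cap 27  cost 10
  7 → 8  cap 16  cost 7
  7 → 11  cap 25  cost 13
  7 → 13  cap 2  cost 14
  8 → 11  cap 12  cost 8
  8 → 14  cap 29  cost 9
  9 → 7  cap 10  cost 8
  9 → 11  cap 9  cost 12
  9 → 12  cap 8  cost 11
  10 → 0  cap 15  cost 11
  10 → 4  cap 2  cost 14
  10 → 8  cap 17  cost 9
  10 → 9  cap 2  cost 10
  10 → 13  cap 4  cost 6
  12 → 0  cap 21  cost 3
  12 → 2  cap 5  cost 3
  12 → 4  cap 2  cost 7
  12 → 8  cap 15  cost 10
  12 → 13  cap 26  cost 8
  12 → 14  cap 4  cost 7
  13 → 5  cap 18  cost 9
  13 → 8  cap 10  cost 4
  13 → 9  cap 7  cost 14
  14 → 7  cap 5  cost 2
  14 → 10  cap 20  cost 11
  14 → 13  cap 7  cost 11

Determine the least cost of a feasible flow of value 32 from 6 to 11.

shortest-cost path #1: 6→9→11 push 9 @ unit cost 22 (adds 198)
shortest-cost path #2: 6→0→11 push 1 @ unit cost 22 (adds 22)
shortest-cost path #3: 6→1→13→8→11 push 4 @ unit cost 25 (adds 100)
shortest-cost path #4: 6→9→7→11 push 10 @ unit cost 31 (adds 310)
shortest-cost path #5: 6→1→14→7→11 push 1 @ unit cost 37 (adds 37)
shortest-cost path #6: 6→9→12→8→11 push 7 @ unit cost 39 (adds 273)
total cost = 940

Minimum cost for 32 units: 940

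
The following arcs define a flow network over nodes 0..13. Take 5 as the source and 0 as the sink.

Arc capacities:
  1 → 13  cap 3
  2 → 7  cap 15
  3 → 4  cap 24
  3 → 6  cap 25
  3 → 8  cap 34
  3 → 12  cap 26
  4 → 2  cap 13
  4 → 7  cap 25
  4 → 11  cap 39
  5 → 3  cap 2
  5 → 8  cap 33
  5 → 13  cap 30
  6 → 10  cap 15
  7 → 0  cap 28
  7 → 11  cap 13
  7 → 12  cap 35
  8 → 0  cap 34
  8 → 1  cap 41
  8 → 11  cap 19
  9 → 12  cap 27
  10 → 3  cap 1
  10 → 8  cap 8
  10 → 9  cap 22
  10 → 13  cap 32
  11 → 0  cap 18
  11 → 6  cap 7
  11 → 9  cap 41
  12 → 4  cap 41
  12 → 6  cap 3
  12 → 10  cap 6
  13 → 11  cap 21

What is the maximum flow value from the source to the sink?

Maximum flow value: 56

augment #1: 5→8→0 bottleneck 33, total now 33
augment #2: 5→3→8→0 bottleneck 1, total now 34
augment #3: 5→13→11→0 bottleneck 18, total now 52
augment #4: 5→3→4→7→0 bottleneck 1, total now 53
augment #5: 5→13→11→9→12→4→7→0 bottleneck 3, total now 56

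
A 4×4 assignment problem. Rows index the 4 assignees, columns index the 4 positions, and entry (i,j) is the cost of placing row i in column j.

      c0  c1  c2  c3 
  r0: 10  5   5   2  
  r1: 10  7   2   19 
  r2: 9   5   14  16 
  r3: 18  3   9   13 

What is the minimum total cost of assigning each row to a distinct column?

optimal assignment: row0→col3 (cost 2), row1→col2 (cost 2), row2→col0 (cost 9), row3→col1 (cost 3)
total = 2 + 2 + 9 + 3 = 16

Minimum assignment cost: 16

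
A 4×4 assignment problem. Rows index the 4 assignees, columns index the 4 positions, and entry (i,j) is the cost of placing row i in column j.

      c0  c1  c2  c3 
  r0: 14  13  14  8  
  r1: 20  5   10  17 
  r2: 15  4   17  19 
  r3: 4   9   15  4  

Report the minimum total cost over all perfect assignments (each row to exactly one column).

optimal assignment: row0→col3 (cost 8), row1→col2 (cost 10), row2→col1 (cost 4), row3→col0 (cost 4)
total = 8 + 10 + 4 + 4 = 26

Minimum assignment cost: 26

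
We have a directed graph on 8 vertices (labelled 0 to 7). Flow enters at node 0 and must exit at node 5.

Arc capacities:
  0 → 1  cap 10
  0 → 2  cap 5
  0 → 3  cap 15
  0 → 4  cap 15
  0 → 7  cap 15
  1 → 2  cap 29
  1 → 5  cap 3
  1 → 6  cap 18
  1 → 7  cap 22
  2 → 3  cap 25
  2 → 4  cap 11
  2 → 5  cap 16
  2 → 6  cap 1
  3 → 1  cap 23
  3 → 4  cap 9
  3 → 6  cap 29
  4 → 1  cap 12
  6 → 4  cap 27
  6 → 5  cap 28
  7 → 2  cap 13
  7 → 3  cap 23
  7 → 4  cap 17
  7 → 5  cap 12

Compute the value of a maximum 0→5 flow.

Maximum flow value: 57

augment #1: 0→1→5 bottleneck 3, total now 3
augment #2: 0→2→5 bottleneck 5, total now 8
augment #3: 0→7→5 bottleneck 12, total now 20
augment #4: 0→1→2→5 bottleneck 7, total now 27
augment #5: 0→3→6→5 bottleneck 15, total now 42
augment #6: 0→7→2→5 bottleneck 3, total now 45
augment #7: 0→4→1→2→5 bottleneck 1, total now 46
augment #8: 0→4→1→6→5 bottleneck 11, total now 57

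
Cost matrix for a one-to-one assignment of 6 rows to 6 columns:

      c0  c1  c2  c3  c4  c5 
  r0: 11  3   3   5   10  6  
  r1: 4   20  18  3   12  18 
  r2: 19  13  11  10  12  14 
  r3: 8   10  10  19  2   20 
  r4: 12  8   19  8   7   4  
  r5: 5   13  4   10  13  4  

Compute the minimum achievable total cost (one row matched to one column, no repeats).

Minimum assignment cost: 27

optimal assignment: row0→col1 (cost 3), row1→col0 (cost 4), row2→col3 (cost 10), row3→col4 (cost 2), row4→col5 (cost 4), row5→col2 (cost 4)
total = 3 + 4 + 10 + 2 + 4 + 4 = 27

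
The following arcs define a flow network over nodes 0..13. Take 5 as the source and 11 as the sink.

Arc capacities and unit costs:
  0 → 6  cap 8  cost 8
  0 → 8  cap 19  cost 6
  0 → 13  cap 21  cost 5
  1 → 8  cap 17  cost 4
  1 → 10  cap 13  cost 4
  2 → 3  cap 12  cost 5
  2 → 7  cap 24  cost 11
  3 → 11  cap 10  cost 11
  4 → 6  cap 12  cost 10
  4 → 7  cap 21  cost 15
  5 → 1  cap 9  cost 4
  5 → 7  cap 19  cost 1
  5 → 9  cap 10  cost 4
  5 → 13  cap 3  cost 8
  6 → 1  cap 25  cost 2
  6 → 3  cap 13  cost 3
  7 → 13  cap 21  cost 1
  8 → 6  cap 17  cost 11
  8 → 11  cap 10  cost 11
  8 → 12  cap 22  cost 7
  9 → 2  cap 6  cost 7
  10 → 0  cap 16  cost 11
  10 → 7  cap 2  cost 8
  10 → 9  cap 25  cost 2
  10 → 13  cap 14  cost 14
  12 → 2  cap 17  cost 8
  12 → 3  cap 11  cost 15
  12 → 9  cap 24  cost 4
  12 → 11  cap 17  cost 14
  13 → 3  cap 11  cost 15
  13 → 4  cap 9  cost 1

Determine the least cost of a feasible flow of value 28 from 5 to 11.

Minimum cost for 28 units: 812

shortest-cost path #1: 5→1→8→11 push 9 @ unit cost 19 (adds 171)
shortest-cost path #2: 5→9→2→3→11 push 6 @ unit cost 27 (adds 162)
shortest-cost path #3: 5→7→13→4→6→3→11 push 4 @ unit cost 27 (adds 108)
shortest-cost path #4: 5→7→13→4→6→1→8→11 push 1 @ unit cost 30 (adds 30)
shortest-cost path #5: 5→7→13→4→6→1→8→12→11 push 4 @ unit cost 40 (adds 160)
shortest-cost path #6: 5→7→13→3→6→1→8→12→11 push 3 @ unit cost 41 (adds 123)
shortest-cost path #7: 5→7→13→3→6→1→10→0→8→12→11 push 1 @ unit cost 58 (adds 58)
total cost = 812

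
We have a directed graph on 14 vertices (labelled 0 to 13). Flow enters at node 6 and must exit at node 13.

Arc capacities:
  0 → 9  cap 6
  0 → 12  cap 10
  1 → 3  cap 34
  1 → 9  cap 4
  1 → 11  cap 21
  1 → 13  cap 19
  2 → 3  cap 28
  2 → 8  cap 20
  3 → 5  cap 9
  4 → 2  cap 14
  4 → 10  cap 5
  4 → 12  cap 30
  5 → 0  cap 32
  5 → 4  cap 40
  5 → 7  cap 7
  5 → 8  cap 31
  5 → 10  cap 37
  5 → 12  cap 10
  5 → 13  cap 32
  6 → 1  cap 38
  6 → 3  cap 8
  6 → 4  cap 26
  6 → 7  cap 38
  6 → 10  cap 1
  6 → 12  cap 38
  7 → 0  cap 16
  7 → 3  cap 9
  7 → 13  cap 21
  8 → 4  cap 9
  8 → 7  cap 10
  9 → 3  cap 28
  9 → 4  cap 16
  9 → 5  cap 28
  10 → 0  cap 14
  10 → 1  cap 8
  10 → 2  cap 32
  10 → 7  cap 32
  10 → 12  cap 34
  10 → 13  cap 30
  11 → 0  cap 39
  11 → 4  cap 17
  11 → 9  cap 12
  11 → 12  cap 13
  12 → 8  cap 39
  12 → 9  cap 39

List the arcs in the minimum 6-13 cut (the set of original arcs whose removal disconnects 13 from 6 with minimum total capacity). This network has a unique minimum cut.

Min-cut arcs: {(1,13), (3,5), (4,10), (6,10), (7,13), (9,5)} (total capacity 83)

augment #1: 6→1→13 push 19
augment #2: 6→7→13 push 21
augment #3: 6→10→13 push 1
augment #4: 6→3→5→13 push 8
augment #5: 6→4→10→13 push 5
augment #6: 6→1→3→5→13 push 1
augment #7: 6→1→9→5→13 push 4
augment #8: 6→12→9→5→13 push 19
augment #9: 6→12→9→5→10→13 push 5
max flow = 83; residual-reachable set from 6 gives S-side
cut edges (S→T): {(1,13), (3,5), (4,10), (6,10), (7,13), (9,5)} total cap 83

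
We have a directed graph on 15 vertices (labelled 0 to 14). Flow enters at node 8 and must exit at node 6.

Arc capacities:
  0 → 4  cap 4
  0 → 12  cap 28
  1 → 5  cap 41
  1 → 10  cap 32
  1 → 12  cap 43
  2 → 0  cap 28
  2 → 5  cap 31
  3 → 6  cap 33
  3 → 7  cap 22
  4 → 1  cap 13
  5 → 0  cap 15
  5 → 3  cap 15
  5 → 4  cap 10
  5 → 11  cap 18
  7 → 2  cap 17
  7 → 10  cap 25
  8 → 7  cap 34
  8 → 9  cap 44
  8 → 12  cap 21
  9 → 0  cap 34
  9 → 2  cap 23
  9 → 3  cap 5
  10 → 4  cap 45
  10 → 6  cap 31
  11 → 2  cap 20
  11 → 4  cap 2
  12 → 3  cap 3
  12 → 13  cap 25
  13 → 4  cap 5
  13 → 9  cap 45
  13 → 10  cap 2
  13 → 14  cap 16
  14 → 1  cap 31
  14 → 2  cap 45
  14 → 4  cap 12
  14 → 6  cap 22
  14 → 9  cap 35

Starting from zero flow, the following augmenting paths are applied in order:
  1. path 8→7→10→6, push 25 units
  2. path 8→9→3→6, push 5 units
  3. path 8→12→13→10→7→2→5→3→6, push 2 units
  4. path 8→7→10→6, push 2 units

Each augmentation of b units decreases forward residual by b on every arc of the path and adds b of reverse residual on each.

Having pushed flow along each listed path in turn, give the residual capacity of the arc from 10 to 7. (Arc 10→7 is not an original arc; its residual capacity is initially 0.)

after path 1 (8→7→10→6, push 25): res(10,7)=25
after path 2 (8→9→3→6, push 5): res(10,7)=25
after path 3 (8→12→13→10→7→2→5→3→6, push 2): res(10,7)=23
after path 4 (8→7→10→6, push 2): res(10,7)=25

Residual capacity of (10,7): 25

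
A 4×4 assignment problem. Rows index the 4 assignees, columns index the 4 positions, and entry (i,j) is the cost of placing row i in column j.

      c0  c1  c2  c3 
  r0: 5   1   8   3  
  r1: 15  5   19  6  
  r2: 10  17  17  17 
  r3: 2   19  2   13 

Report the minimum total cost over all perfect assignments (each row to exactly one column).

optimal assignment: row0→col1 (cost 1), row1→col3 (cost 6), row2→col0 (cost 10), row3→col2 (cost 2)
total = 1 + 6 + 10 + 2 = 19

Minimum assignment cost: 19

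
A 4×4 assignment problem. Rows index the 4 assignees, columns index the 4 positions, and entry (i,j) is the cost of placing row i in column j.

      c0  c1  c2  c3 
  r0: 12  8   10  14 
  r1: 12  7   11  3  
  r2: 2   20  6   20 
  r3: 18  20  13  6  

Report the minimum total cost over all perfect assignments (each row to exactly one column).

optimal assignment: row0→col2 (cost 10), row1→col1 (cost 7), row2→col0 (cost 2), row3→col3 (cost 6)
total = 10 + 7 + 2 + 6 = 25

Minimum assignment cost: 25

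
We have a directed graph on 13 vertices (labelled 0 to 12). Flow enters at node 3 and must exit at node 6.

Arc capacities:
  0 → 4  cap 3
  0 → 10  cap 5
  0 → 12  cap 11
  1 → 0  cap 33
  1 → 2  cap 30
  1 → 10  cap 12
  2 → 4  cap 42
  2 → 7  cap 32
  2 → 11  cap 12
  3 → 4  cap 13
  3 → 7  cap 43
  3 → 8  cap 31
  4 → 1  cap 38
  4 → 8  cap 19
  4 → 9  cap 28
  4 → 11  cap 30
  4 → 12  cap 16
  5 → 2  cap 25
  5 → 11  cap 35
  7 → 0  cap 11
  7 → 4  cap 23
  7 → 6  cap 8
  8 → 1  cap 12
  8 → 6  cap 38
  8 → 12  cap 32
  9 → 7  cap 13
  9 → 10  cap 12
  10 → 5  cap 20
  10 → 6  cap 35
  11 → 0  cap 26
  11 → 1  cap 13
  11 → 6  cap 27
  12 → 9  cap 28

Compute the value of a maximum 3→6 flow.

Maximum flow value: 86

augment #1: 3→7→6 bottleneck 8, total now 8
augment #2: 3→8→6 bottleneck 31, total now 39
augment #3: 3→4→8→6 bottleneck 7, total now 46
augment #4: 3→4→11→6 bottleneck 6, total now 52
augment #5: 3→7→0→10→6 bottleneck 5, total now 57
augment #6: 3→7→4→11→6 bottleneck 21, total now 78
augment #7: 3→7→4→1→10→6 bottleneck 2, total now 80
augment #8: 3→7→0→4→1→10→6 bottleneck 3, total now 83
augment #9: 3→7→0→12→9→10→6 bottleneck 3, total now 86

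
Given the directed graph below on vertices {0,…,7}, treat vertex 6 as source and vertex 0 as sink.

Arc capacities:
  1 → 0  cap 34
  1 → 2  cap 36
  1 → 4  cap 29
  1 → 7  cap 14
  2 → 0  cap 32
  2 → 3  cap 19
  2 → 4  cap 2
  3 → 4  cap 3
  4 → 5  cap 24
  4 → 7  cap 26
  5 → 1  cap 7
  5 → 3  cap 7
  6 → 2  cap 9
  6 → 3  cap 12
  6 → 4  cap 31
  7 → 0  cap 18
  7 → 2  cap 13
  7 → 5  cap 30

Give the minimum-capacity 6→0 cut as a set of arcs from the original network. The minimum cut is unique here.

Min-cut arcs: {(4,7), (5,1), (6,2)} (total capacity 42)

augment #1: 6→2→0 push 9
augment #2: 6→4→7→0 push 18
augment #3: 6→4→5→1→0 push 7
augment #4: 6→4→7→2→0 push 6
augment #5: 6→3→4→7→2→0 push 2
max flow = 42; residual-reachable set from 6 gives S-side
cut edges (S→T): {(4,7), (5,1), (6,2)} total cap 42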